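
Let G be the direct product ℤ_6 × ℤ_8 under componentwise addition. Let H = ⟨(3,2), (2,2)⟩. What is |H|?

24

|⟨(3,2)⟩| = 4 and |⟨(2,2)⟩| = 12, so |H| is a multiple of lcm(4, 12) = 12 and divides |G| = 48.
Closing under the operation: H = {(0,0), (0,2), (0,4), (0,6), (1,0), (1,2), (1,4), (1,6), (2,0), (2,2), (2,4), (2,6), (3,0), (3,2), (3,4), (3,6), (4,0), (4,2), (4,4), (4,6), (5,0), (5,2), (5,4), (5,6)}, so |H| = 24.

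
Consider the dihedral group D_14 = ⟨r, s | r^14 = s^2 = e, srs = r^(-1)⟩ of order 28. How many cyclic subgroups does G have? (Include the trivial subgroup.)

Each element a generates a cyclic subgroup ⟨a⟩; distinct elements may generate the same one (a cyclic group of order d has φ(d) generators).
Cyclic subgroups by order — order 1: 1; order 2: 15; order 7: 1; order 14: 1.
Total: 18.

18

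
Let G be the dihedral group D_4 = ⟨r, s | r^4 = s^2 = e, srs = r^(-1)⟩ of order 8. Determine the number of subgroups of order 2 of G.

5

|G| = 8 and 2 | 8, so subgroups of order 2 are possible by Lagrange.
The subgroups of order 2 are: {e, r^2}; {e, r^2s}; {e, r^3s}; {e, rs}; … (5 in all).
So G has 5 subgroups of order 2.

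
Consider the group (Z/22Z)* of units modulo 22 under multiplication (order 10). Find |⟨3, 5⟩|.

|⟨3⟩| = 5 and |⟨5⟩| = 5, so |H| is a multiple of lcm(5, 5) = 5 and divides |G| = 10.
Closing under the operation: H = {1, 3, 5, 9, 15}, so |H| = 5.

5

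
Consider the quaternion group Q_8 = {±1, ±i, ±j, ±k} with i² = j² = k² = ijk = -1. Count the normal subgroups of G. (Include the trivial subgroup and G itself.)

G has 6 subgroups. Checking conjugation-invariance by order — order 1: 1/1 normal; order 2: 1/1 normal; order 4: 3/3 normal; order 8: 1/1 normal.
Total normal subgroups: 6.

6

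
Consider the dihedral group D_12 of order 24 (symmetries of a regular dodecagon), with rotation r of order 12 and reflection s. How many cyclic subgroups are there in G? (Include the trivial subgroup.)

18

A cyclic subgroup of order d is generated by each of its φ(d) elements of order d, so the cyclic subgroups of order d number (#elements of order d)/φ(d).
Cyclic subgroups by order — order 1: 1; order 2: 13; order 3: 1; order 4: 1; order 6: 1; order 12: 1.
Total: 18.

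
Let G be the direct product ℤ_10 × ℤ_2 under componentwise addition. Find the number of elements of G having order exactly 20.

0

An element (a,b) has order lcm(ord(a), ord(b)); count pairs with lcm equal to 20.
Enumerating gives 0 such elements.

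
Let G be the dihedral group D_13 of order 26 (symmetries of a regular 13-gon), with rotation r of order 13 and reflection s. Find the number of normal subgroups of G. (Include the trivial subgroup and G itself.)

G has 16 subgroups. Checking conjugation-invariance by order — order 1: 1/1 normal; order 2: 0/13 normal; order 13: 1/1 normal; order 26: 1/1 normal.
Total normal subgroups: 3.

3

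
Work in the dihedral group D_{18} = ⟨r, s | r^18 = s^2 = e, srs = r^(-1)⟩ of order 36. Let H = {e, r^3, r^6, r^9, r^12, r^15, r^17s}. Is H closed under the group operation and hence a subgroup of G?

|H| = 7 does not divide |G| = 36, so by Lagrange H is not a subgroup.

No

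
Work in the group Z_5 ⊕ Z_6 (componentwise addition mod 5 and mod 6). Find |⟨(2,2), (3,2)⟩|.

|⟨(2,2)⟩| = 15 and |⟨(3,2)⟩| = 15, so |H| is a multiple of lcm(15, 15) = 15 and divides |G| = 30.
Closing under the operation: H = {(0,0), (0,2), (0,4), (1,0), (1,2), (1,4), (2,0), (2,2), (2,4), (3,0), (3,2), (3,4), (4,0), (4,2), (4,4)}, so |H| = 15.

15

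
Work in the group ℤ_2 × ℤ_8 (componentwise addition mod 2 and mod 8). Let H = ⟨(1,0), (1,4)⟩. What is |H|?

4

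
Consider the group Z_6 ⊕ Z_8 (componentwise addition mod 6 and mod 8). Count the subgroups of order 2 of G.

|G| = 48 and 2 | 48, so subgroups of order 2 are possible by Lagrange.
The subgroups of order 2 are: {(0,0), (0,4)}; {(0,0), (3,0)}; {(0,0), (3,4)}.
So G has 3 subgroups of order 2.

3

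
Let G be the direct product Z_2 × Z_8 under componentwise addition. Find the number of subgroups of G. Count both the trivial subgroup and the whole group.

|G| = 16, so by Lagrange every subgroup order divides 16. Divisors: 1, 2, 4, 8, 16.
Subgroups by order — order 1: 1; order 2: 3; order 4: 3; order 8: 3; order 16: 1.
Total: 1 + 3 + 3 + 3 + 1 = 11.

11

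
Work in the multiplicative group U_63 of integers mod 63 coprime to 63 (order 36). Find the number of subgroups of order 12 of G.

4

|G| = 36 and 12 | 36, so subgroups of order 12 are possible by Lagrange.
The subgroups of order 12 are: {1, 8, 10, 17, 19, 26, 37, 44, 46, 53, 55, 62}; {1, 5, 8, 11, 23, 25, 38, 40, 52, 55, 58, 62}; {1, 8, 13, 20, 22, 29, 34, 41, 43, 50, 55, 62}; {1, 2, 4, 8, 16, 31, 32, 47, 55, 59, 61, 62}.
So G has 4 subgroups of order 12.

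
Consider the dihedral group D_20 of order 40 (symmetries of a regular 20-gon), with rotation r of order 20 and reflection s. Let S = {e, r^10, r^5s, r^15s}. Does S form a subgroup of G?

Yes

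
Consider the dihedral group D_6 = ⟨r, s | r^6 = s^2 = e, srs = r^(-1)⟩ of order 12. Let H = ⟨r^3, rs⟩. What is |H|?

|⟨r^3⟩| = 2 and |⟨rs⟩| = 2, so |H| is a multiple of lcm(2, 2) = 2 and divides |G| = 12.
Closing under the operation: H = {e, r^3, rs, r^4s}, so |H| = 4.

4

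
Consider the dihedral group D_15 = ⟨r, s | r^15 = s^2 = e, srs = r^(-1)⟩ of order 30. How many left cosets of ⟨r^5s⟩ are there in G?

|⟨r^5s⟩| = 2 and |G| = 30.
By Lagrange, [G : H] = |G|/|H| = 30/2 = 15.

15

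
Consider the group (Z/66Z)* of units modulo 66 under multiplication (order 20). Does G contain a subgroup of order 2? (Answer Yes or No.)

2 | 20. A subgroup of order 2 is {1, 23}.

Yes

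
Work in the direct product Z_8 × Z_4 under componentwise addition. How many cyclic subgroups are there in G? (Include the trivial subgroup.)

A cyclic subgroup of order d is generated by each of its φ(d) elements of order d, so the cyclic subgroups of order d number (#elements of order d)/φ(d).
Cyclic subgroups by order — order 1: 1; order 2: 3; order 4: 6; order 8: 4.
Total: 14.

14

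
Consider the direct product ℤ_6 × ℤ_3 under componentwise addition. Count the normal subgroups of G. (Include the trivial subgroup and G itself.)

G is abelian, so every subgroup is normal.
G has 12 subgroups in total, hence 12 normal subgroups.

12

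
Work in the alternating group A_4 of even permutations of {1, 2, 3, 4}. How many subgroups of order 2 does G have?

3

|G| = 12 and 2 | 12, so subgroups of order 2 are possible by Lagrange.
The subgroups of order 2 are: {e, (1 2)(3 4)}; {e, (1 3)(2 4)}; {e, (1 4)(2 3)}.
So G has 3 subgroups of order 2.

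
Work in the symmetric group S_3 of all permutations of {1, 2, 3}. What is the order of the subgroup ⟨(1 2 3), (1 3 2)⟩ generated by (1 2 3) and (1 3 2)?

3

|⟨(1 2 3)⟩| = 3 and |⟨(1 3 2)⟩| = 3, so |H| is a multiple of lcm(3, 3) = 3 and divides |G| = 6.
Closing under the operation: H = {e, (1 2 3), (1 3 2)}, so |H| = 3.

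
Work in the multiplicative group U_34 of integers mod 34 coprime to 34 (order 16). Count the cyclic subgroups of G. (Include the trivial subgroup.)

Each element a generates a cyclic subgroup ⟨a⟩; distinct elements may generate the same one (a cyclic group of order d has φ(d) generators).
Cyclic subgroups by order — order 1: 1; order 2: 1; order 4: 1; order 8: 1; order 16: 1.
Total: 5.

5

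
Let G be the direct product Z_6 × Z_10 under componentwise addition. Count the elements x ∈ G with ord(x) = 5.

4

An element (a,b) has order lcm(ord(a), ord(b)); count pairs with lcm equal to 5.
Enumerating gives 4 such elements.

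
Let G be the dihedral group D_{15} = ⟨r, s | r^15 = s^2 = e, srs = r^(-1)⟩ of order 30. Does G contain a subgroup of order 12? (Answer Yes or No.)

No

12 does not divide |G| = 30, so by Lagrange no subgroup of order 12 exists.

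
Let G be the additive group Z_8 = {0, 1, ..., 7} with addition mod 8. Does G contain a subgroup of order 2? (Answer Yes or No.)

2 | 8. A subgroup of order 2 is {0, 4}.

Yes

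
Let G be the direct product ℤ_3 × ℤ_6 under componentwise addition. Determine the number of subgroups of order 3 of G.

|G| = 18 and 3 | 18, so subgroups of order 3 are possible by Lagrange.
The subgroups of order 3 are: {(0,0), (0,2), (0,4)}; {(0,0), (1,0), (2,0)}; {(0,0), (1,2), (2,4)}; {(0,0), (1,4), (2,2)}.
So G has 4 subgroups of order 3.

4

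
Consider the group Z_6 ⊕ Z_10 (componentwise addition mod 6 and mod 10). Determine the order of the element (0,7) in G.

The order of (0,7) in Z_6 × Z_10 is lcm(ord(0) in Z_6, ord(7) in Z_10).
ord(0) = 1 and ord(7) = 10, so |⟨(0,7)⟩| = lcm(1, 10) = 10.

10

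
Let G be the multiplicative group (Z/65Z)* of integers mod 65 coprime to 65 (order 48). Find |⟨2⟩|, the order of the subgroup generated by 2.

12

Compute successive powers of 2 mod 65: 2, 4, 8, 16, 32, 64, 63, 61, …; 2^12 ≡ 1 (mod 65).
So |⟨2⟩| = 12.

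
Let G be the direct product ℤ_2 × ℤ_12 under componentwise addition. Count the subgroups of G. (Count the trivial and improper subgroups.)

16

|G| = 24, so by Lagrange every subgroup order divides 24. Divisors: 1, 2, 3, 4, 6, 8, 12, 24.
Subgroups by order — order 1: 1; order 2: 3; order 3: 1; order 4: 3; order 6: 3; order 8: 1; order 12: 3; order 24: 1.
Total: 1 + 3 + 1 + 3 + 3 + 1 + 3 + 1 = 16.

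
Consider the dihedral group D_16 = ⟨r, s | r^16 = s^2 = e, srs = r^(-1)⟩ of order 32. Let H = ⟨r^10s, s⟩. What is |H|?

16

|⟨r^10s⟩| = 2 and |⟨s⟩| = 2, so |H| is a multiple of lcm(2, 2) = 2 and divides |G| = 32.
Closing under the operation: H = {e, r^2, r^4, r^6, r^8, r^10, r^12, r^14, s, r^2s, r^4s, r^6s, r^8s, r^10s, r^12s, r^14s}, so |H| = 16.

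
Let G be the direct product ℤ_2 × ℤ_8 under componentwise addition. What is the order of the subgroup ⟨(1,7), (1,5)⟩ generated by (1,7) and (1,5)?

8

|⟨(1,7)⟩| = 8 and |⟨(1,5)⟩| = 8, so |H| is a multiple of lcm(8, 8) = 8 and divides |G| = 16.
Closing under the operation: H = {(0,0), (0,2), (0,4), (0,6), (1,1), (1,3), (1,5), (1,7)}, so |H| = 8.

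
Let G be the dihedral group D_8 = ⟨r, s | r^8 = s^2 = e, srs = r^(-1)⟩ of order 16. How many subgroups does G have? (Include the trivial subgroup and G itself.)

19

|G| = 16, so by Lagrange every subgroup order divides 16. Divisors: 1, 2, 4, 8, 16.
Subgroups by order — order 1: 1; order 2: 9; order 4: 5; order 8: 3; order 16: 1.
Total: 1 + 9 + 5 + 3 + 1 = 19.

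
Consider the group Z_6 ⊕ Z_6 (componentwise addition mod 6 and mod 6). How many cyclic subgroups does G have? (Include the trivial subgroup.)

20

Group the elements of G by the cyclic subgroup they generate; each cyclic subgroup of order d accounts for φ(d) elements.
Cyclic subgroups by order — order 1: 1; order 2: 3; order 3: 4; order 6: 12.
Total: 20.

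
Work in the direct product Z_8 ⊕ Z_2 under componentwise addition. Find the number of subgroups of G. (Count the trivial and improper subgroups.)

|G| = 16, so by Lagrange every subgroup order divides 16. Divisors: 1, 2, 4, 8, 16.
Subgroups by order — order 1: 1; order 2: 3; order 4: 3; order 8: 3; order 16: 1.
Total: 1 + 3 + 3 + 3 + 1 = 11.

11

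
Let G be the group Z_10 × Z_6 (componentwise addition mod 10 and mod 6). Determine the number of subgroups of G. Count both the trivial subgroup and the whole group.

|G| = 60, so by Lagrange every subgroup order divides 60. Divisors: 1, 2, 3, 4, 5, 6, 10, 12, 15, 20, 30, 60.
Subgroups by order — order 1: 1; order 2: 3; order 3: 1; order 4: 1; order 5: 1; order 6: 3; order 10: 3; order 12: 1; order 15: 1; order 20: 1; order 30: 3; order 60: 1.
Total: 1 + 3 + 1 + 1 + 1 + 3 + 3 + 1 + 1 + 1 + 3 + 1 = 20.

20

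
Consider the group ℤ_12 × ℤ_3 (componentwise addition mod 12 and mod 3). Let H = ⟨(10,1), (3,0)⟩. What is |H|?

|⟨(10,1)⟩| = 6 and |⟨(3,0)⟩| = 4, so |H| is a multiple of lcm(6, 4) = 12 and divides |G| = 36.
Closing under the operation: H = {(0,0), (1,1), (2,2), (3,0), (4,1), (5,2), (6,0), (7,1), (8,2), (9,0), (10,1), (11,2)}, so |H| = 12.

12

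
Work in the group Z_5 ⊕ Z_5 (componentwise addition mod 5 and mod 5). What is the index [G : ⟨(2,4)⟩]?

|⟨(2,4)⟩| = 5 and |G| = 25.
By Lagrange, [G : H] = |G|/|H| = 25/5 = 5.

5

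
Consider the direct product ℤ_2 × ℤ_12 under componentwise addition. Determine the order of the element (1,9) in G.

The order of (1,9) in Z_2 × Z_12 is lcm(ord(1) in Z_2, ord(9) in Z_12).
ord(1) = 2 and ord(9) = 4, so |⟨(1,9)⟩| = lcm(2, 4) = 4.

4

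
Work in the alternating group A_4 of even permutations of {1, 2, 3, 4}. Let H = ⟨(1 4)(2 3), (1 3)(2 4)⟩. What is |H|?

|⟨(1 4)(2 3)⟩| = 2 and |⟨(1 3)(2 4)⟩| = 2, so |H| is a multiple of lcm(2, 2) = 2 and divides |G| = 12.
Closing under the operation: H = {e, (1 2)(3 4), (1 3)(2 4), (1 4)(2 3)}, so |H| = 4.

4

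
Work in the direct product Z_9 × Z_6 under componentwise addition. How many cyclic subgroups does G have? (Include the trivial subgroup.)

16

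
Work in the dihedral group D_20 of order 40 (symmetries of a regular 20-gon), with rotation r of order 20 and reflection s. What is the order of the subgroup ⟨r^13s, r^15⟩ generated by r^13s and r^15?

|⟨r^13s⟩| = 2 and |⟨r^15⟩| = 4, so |H| is a multiple of lcm(2, 4) = 4 and divides |G| = 40.
Closing under the operation: H = {e, r^5, r^10, r^15, r^3s, r^8s, r^13s, r^18s}, so |H| = 8.

8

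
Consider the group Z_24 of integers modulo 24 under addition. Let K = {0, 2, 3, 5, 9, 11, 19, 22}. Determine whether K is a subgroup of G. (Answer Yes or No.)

3 ∈ K but its inverse 21 ∉ K, so K is not a subgroup.

No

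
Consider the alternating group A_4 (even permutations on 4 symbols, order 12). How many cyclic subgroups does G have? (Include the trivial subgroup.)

Group the elements of G by the cyclic subgroup they generate; each cyclic subgroup of order d accounts for φ(d) elements.
Cyclic subgroups by order — order 1: 1; order 2: 3; order 3: 4.
Total: 8.

8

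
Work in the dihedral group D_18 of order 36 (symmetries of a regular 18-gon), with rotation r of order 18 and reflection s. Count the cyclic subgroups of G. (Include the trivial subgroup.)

24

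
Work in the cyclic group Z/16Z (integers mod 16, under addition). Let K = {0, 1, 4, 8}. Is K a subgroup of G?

No

1 ∈ K but its inverse 15 ∉ K, so K is not a subgroup.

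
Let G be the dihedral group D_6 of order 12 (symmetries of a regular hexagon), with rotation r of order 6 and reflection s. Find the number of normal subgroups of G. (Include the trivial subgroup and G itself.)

7

G has 16 subgroups. Checking conjugation-invariance by order — order 1: 1/1 normal; order 2: 1/7 normal; order 3: 1/1 normal; order 4: 0/3 normal; order 6: 3/3 normal; order 12: 1/1 normal.
Total normal subgroups: 7.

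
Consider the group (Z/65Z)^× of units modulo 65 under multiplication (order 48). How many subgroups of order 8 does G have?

|G| = 48 and 8 | 48, so subgroups of order 8 are possible by Lagrange.
The subgroups of order 8 are: {1, 12, 14, 27, 38, 51, 53, 64}; {1, 8, 14, 18, 47, 51, 57, 64}; {1, 14, 21, 31, 34, 44, 51, 64}.
So G has 3 subgroups of order 8.

3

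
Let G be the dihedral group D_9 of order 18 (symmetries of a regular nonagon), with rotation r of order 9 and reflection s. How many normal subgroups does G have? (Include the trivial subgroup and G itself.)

G has 16 subgroups. Checking conjugation-invariance by order — order 1: 1/1 normal; order 2: 0/9 normal; order 3: 1/1 normal; order 6: 0/3 normal; order 9: 1/1 normal; order 18: 1/1 normal.
Total normal subgroups: 4.

4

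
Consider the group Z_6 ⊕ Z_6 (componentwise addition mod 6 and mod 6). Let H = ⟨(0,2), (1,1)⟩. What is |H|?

18

|⟨(0,2)⟩| = 3 and |⟨(1,1)⟩| = 6, so |H| is a multiple of lcm(3, 6) = 6 and divides |G| = 36.
Closing under the operation: H = {(0,0), (0,2), (0,4), (1,1), (1,3), (1,5), (2,0), (2,2), (2,4), (3,1), (3,3), (3,5), (4,0), (4,2), (4,4), (5,1), (5,3), (5,5)}, so |H| = 18.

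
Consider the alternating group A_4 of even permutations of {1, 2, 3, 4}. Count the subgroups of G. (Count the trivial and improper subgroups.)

10

|G| = 12, so by Lagrange every subgroup order divides 12. Divisors: 1, 2, 3, 4, 6, 12.
Subgroups by order — order 1: 1; order 2: 3; order 3: 4; order 4: 1; order 6: 0; order 12: 1.
Total: 1 + 3 + 4 + 1 + 0 + 1 = 10.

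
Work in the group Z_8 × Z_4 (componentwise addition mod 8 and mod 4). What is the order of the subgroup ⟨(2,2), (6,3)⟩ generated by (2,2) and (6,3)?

|⟨(2,2)⟩| = 4 and |⟨(6,3)⟩| = 4, so |H| is a multiple of lcm(4, 4) = 4 and divides |G| = 32.
Closing under the operation: H = {(0,0), (0,1), (0,2), (0,3), (2,0), (2,1), (2,2), (2,3), (4,0), (4,1), (4,2), (4,3), (6,0), (6,1), (6,2), (6,3)}, so |H| = 16.

16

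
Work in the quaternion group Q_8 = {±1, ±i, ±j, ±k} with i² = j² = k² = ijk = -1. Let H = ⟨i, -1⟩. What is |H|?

|⟨i⟩| = 4 and |⟨-1⟩| = 2, so |H| is a multiple of lcm(4, 2) = 4 and divides |G| = 8.
Closing under the operation: H = {1, -1, i, -i}, so |H| = 4.

4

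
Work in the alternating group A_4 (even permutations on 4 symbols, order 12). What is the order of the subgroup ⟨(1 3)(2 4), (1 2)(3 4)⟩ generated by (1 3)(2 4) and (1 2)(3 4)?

|⟨(1 3)(2 4)⟩| = 2 and |⟨(1 2)(3 4)⟩| = 2, so |H| is a multiple of lcm(2, 2) = 2 and divides |G| = 12.
Closing under the operation: H = {e, (1 2)(3 4), (1 3)(2 4), (1 4)(2 3)}, so |H| = 4.

4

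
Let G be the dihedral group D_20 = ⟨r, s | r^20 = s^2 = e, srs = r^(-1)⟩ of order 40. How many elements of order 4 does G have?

The elements of order 4 are: r^5, r^15.
That's 2.

2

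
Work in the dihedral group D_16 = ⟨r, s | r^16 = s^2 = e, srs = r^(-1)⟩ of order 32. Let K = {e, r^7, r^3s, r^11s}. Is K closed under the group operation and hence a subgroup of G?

No

r^7 ∈ K but its inverse r^9 ∉ K, so K is not a subgroup.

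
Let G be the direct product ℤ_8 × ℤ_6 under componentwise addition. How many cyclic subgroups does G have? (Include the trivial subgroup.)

Group the elements of G by the cyclic subgroup they generate; each cyclic subgroup of order d accounts for φ(d) elements.
Cyclic subgroups by order — order 1: 1; order 2: 3; order 3: 1; order 4: 2; order 6: 3; order 8: 2; order 12: 2; order 24: 2.
Total: 16.

16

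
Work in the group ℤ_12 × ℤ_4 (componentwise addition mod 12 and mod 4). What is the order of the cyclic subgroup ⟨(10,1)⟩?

The order of (10,1) in Z_12 × Z_4 is lcm(ord(10) in Z_12, ord(1) in Z_4).
ord(10) = 6 and ord(1) = 4, so |⟨(10,1)⟩| = lcm(6, 4) = 12.

12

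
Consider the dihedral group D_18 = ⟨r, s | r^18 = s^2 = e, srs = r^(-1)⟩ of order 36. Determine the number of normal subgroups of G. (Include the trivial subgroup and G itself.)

G has 45 subgroups. Checking conjugation-invariance by order — order 1: 1/1 normal; order 2: 1/19 normal; order 3: 1/1 normal; order 4: 0/9 normal; order 6: 1/7 normal; order 9: 1/1 normal; order 12: 0/3 normal; order 18: 3/3 normal; order 36: 1/1 normal.
Total normal subgroups: 9.

9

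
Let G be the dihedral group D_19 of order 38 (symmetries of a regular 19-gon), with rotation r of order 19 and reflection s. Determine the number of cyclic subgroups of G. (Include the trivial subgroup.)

A cyclic subgroup of order d is generated by each of its φ(d) elements of order d, so the cyclic subgroups of order d number (#elements of order d)/φ(d).
Cyclic subgroups by order — order 1: 1; order 2: 19; order 19: 1.
Total: 21.

21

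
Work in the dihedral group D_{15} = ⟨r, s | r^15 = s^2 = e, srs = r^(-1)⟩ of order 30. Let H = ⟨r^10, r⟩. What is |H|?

|⟨r^10⟩| = 3 and |⟨r⟩| = 15, so |H| is a multiple of lcm(3, 15) = 15 and divides |G| = 30.
Closing under the operation: H = {e, r, r^2, r^3, r^4, r^5, r^6, r^7, r^8, r^9, r^10, r^11, r^12, r^13, r^14}, so |H| = 15.

15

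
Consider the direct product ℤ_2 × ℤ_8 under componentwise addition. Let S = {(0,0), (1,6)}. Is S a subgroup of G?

No

(1,6) ∈ S but its inverse (1,2) ∉ S, so S is not a subgroup.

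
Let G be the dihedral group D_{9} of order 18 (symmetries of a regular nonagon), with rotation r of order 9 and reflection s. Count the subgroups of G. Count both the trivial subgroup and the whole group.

|G| = 18, so by Lagrange every subgroup order divides 18. Divisors: 1, 2, 3, 6, 9, 18.
Subgroups by order — order 1: 1; order 2: 9; order 3: 1; order 6: 3; order 9: 1; order 18: 1.
Total: 1 + 9 + 1 + 3 + 1 + 1 = 16.

16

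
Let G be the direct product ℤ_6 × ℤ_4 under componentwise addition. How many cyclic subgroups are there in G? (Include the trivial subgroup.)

12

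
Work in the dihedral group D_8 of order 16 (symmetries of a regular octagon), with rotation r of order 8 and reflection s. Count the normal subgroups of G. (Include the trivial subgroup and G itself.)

G has 19 subgroups. Checking conjugation-invariance by order — order 1: 1/1 normal; order 2: 1/9 normal; order 4: 1/5 normal; order 8: 3/3 normal; order 16: 1/1 normal.
Total normal subgroups: 7.

7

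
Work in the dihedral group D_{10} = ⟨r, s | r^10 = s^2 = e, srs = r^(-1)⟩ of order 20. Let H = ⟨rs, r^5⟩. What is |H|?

4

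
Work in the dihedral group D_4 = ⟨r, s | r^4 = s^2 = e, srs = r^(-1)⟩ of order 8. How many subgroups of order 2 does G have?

5

|G| = 8 and 2 | 8, so subgroups of order 2 are possible by Lagrange.
The subgroups of order 2 are: {e, r^2}; {e, r^2s}; {e, r^3s}; {e, rs}; … (5 in all).
So G has 5 subgroups of order 2.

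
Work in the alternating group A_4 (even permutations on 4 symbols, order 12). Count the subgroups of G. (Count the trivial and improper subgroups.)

|G| = 12, so by Lagrange every subgroup order divides 12. Divisors: 1, 2, 3, 4, 6, 12.
Subgroups by order — order 1: 1; order 2: 3; order 3: 4; order 4: 1; order 6: 0; order 12: 1.
Total: 1 + 3 + 4 + 1 + 0 + 1 = 10.

10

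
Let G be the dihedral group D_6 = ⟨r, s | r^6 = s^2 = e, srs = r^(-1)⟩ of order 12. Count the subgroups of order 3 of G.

|G| = 12 and 3 | 12, so subgroups of order 3 are possible by Lagrange.
The subgroups of order 3 are: {e, r^2, r^4}.
So G has 1 subgroup of order 3.

1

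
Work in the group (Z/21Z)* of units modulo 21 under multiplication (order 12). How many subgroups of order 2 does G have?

3

|G| = 12 and 2 | 12, so subgroups of order 2 are possible by Lagrange.
The subgroups of order 2 are: {1, 13}; {1, 20}; {1, 8}.
So G has 3 subgroups of order 2.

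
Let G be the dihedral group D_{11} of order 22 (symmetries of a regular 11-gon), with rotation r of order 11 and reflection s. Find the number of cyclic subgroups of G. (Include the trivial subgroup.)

13

A cyclic subgroup of order d is generated by each of its φ(d) elements of order d, so the cyclic subgroups of order d number (#elements of order d)/φ(d).
Cyclic subgroups by order — order 1: 1; order 2: 11; order 11: 1.
Total: 13.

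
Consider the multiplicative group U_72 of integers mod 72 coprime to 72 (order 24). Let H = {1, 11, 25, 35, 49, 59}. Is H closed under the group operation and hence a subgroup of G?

|H| = 6 divides |G| = 24, consistent with Lagrange.
H contains the identity, every element's inverse is in H, and H is closed under ·: it is a subgroup.
In fact H = ⟨11⟩.

Yes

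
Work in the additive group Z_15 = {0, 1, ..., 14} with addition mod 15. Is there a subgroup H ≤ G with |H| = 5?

Yes

5 | 15. A subgroup of order 5 is {0, 3, 6, 9, 12}.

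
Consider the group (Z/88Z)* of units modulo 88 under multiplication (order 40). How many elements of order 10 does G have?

Enumerating element orders in G gives 28 elements of order 10.

28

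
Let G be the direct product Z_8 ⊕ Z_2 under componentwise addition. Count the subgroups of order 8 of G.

3

|G| = 16 and 8 | 16, so subgroups of order 8 are possible by Lagrange.
The subgroups of order 8 are: {(0,0), (0,1), (2,0), (2,1), (4,0), (4,1), (6,0), (6,1)}; {(0,0), (1,0), (2,0), (3,0), (4,0), (5,0), (6,0), (7,0)}; {(0,0), (1,1), (2,0), (3,1), (4,0), (5,1), (6,0), (7,1)}.
So G has 3 subgroups of order 8.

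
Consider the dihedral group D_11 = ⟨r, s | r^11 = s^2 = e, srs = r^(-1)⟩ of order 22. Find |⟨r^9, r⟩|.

|⟨r^9⟩| = 11 and |⟨r⟩| = 11, so |H| is a multiple of lcm(11, 11) = 11 and divides |G| = 22.
Closing under the operation: H = {e, r, r^2, r^3, r^4, r^5, r^6, r^7, r^8, r^9, r^10}, so |H| = 11.

11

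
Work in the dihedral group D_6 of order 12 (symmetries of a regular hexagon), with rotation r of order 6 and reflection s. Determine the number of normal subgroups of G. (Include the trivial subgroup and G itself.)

7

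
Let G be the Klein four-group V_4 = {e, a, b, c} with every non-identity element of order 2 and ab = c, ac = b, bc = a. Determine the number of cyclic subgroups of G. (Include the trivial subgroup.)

Each element a generates a cyclic subgroup ⟨a⟩; distinct elements may generate the same one (a cyclic group of order d has φ(d) generators).
Cyclic subgroups by order — order 1: 1; order 2: 3.
Total: 4.

4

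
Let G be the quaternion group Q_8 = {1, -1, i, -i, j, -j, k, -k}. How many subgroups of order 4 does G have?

3

|G| = 8 and 4 | 8, so subgroups of order 4 are possible by Lagrange.
The subgroups of order 4 are: {1, -1, i, -i}; {1, -1, j, -j}; {1, -1, k, -k}.
So G has 3 subgroups of order 4.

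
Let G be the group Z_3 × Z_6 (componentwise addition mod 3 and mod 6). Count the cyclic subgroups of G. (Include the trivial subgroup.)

10

Group the elements of G by the cyclic subgroup they generate; each cyclic subgroup of order d accounts for φ(d) elements.
Cyclic subgroups by order — order 1: 1; order 2: 1; order 3: 4; order 6: 4.
Total: 10.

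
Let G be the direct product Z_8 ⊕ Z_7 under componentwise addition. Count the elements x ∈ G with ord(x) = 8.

An element (a,b) has order lcm(ord(a), ord(b)); count pairs with lcm equal to 8.
Enumerating gives 4 such elements.

4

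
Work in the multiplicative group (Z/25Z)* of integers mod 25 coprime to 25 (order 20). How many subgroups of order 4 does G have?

|G| = 20 and 4 | 20, so subgroups of order 4 are possible by Lagrange.
The subgroups of order 4 are: {1, 7, 18, 24}.
So G has 1 subgroup of order 4.

1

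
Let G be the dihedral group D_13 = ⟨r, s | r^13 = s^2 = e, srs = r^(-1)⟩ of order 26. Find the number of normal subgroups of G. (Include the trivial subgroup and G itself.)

G has 16 subgroups. Checking conjugation-invariance by order — order 1: 1/1 normal; order 2: 0/13 normal; order 13: 1/1 normal; order 26: 1/1 normal.
Total normal subgroups: 3.

3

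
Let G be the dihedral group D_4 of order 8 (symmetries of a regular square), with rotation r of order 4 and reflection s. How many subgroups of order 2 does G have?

|G| = 8 and 2 | 8, so subgroups of order 2 are possible by Lagrange.
The subgroups of order 2 are: {e, r^2}; {e, r^2s}; {e, r^3s}; {e, rs}; … (5 in all).
So G has 5 subgroups of order 2.

5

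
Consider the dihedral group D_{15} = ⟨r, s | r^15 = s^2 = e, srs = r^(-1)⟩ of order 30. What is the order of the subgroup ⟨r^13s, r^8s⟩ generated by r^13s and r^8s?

6

|⟨r^13s⟩| = 2 and |⟨r^8s⟩| = 2, so |H| is a multiple of lcm(2, 2) = 2 and divides |G| = 30.
Closing under the operation: H = {e, r^5, r^10, r^3s, r^8s, r^13s}, so |H| = 6.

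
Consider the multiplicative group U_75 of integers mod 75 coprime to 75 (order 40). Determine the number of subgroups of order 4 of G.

|G| = 40 and 4 | 40, so subgroups of order 4 are possible by Lagrange.
The subgroups of order 4 are: {1, 26, 49, 74}; {1, 32, 49, 68}; {1, 7, 43, 49}.
So G has 3 subgroups of order 4.

3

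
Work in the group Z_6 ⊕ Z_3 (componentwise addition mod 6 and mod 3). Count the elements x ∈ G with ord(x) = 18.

0

An element (a,b) has order lcm(ord(a), ord(b)); count pairs with lcm equal to 18.
Enumerating gives 0 such elements.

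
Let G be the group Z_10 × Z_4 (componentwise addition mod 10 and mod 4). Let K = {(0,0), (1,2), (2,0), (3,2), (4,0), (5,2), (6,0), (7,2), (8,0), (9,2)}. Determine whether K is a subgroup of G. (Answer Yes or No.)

|K| = 10 divides |G| = 40, consistent with Lagrange.
K contains the identity, every element's inverse is in K, and K is closed under +: it is a subgroup.
In fact K = ⟨(1,2)⟩.

Yes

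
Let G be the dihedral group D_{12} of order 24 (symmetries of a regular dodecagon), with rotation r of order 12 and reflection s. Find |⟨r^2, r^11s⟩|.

12

|⟨r^2⟩| = 6 and |⟨r^11s⟩| = 2, so |H| is a multiple of lcm(6, 2) = 6 and divides |G| = 24.
Closing under the operation: H = {e, r^2, r^4, r^6, r^8, r^10, rs, r^3s, r^5s, r^7s, r^9s, r^11s}, so |H| = 12.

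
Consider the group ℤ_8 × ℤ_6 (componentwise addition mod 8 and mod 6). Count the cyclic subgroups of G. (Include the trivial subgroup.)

Each element a generates a cyclic subgroup ⟨a⟩; distinct elements may generate the same one (a cyclic group of order d has φ(d) generators).
Cyclic subgroups by order — order 1: 1; order 2: 3; order 3: 1; order 4: 2; order 6: 3; order 8: 2; order 12: 2; order 24: 2.
Total: 16.

16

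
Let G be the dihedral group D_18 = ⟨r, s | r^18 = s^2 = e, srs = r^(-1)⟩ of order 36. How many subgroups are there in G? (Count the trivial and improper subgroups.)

|G| = 36, so by Lagrange every subgroup order divides 36. Divisors: 1, 2, 3, 4, 6, 9, 12, 18, 36.
Subgroups by order — order 1: 1; order 2: 19; order 3: 1; order 4: 9; order 6: 7; order 9: 1; order 12: 3; order 18: 3; order 36: 1.
Total: 1 + 19 + 1 + 9 + 7 + 1 + 3 + 3 + 1 = 45.

45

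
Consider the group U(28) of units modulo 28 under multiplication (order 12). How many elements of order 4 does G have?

No element of G has order 4 (even though 4 | 12).

0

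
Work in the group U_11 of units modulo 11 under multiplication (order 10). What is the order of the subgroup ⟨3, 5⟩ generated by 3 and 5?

|⟨3⟩| = 5 and |⟨5⟩| = 5, so |H| is a multiple of lcm(5, 5) = 5 and divides |G| = 10.
Closing under the operation: H = {1, 3, 4, 5, 9}, so |H| = 5.

5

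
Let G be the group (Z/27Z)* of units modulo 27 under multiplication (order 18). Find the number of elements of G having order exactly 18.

The elements of order 18 are: 2, 5, 11, 14, 20, 23.
That's 6.

6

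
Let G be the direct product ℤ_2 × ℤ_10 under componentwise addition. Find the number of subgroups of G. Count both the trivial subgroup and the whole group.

10

|G| = 20, so by Lagrange every subgroup order divides 20. Divisors: 1, 2, 4, 5, 10, 20.
Subgroups by order — order 1: 1; order 2: 3; order 4: 1; order 5: 1; order 10: 3; order 20: 1.
Total: 1 + 3 + 1 + 1 + 3 + 1 = 10.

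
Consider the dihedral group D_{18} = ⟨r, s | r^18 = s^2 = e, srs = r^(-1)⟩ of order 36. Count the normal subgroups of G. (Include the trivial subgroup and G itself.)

G has 45 subgroups. Checking conjugation-invariance by order — order 1: 1/1 normal; order 2: 1/19 normal; order 3: 1/1 normal; order 4: 0/9 normal; order 6: 1/7 normal; order 9: 1/1 normal; order 12: 0/3 normal; order 18: 3/3 normal; order 36: 1/1 normal.
Total normal subgroups: 9.

9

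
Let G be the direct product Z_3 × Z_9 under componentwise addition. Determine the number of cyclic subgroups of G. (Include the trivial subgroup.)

A cyclic subgroup of order d is generated by each of its φ(d) elements of order d, so the cyclic subgroups of order d number (#elements of order d)/φ(d).
Cyclic subgroups by order — order 1: 1; order 3: 4; order 9: 3.
Total: 8.

8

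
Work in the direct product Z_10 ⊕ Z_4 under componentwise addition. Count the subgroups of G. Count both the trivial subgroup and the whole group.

16

|G| = 40, so by Lagrange every subgroup order divides 40. Divisors: 1, 2, 4, 5, 8, 10, 20, 40.
Subgroups by order — order 1: 1; order 2: 3; order 4: 3; order 5: 1; order 8: 1; order 10: 3; order 20: 3; order 40: 1.
Total: 1 + 3 + 3 + 1 + 1 + 3 + 3 + 1 = 16.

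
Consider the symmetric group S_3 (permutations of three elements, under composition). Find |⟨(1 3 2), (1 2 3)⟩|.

3

|⟨(1 3 2)⟩| = 3 and |⟨(1 2 3)⟩| = 3, so |H| is a multiple of lcm(3, 3) = 3 and divides |G| = 6.
Closing under the operation: H = {e, (1 2 3), (1 3 2)}, so |H| = 3.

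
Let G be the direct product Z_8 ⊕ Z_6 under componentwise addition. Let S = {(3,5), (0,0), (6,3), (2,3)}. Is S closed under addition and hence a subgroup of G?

(3,5) ∈ S but its inverse (5,1) ∉ S, so S is not a subgroup.

No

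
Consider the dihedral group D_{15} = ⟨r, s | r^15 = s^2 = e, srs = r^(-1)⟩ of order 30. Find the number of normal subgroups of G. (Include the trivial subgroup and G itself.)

G has 28 subgroups. Checking conjugation-invariance by order — order 1: 1/1 normal; order 2: 0/15 normal; order 3: 1/1 normal; order 5: 1/1 normal; order 6: 0/5 normal; order 10: 0/3 normal; order 15: 1/1 normal; order 30: 1/1 normal.
Total normal subgroups: 5.

5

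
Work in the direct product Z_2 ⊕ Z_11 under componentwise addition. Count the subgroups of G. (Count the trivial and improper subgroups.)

4

|G| = 22, so by Lagrange every subgroup order divides 22. Divisors: 1, 2, 11, 22.
Subgroups by order — order 1: 1; order 2: 1; order 11: 1; order 22: 1.
Total: 1 + 1 + 1 + 1 = 4.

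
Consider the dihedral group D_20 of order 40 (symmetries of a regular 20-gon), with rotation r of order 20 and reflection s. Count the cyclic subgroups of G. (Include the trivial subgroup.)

A cyclic subgroup of order d is generated by each of its φ(d) elements of order d, so the cyclic subgroups of order d number (#elements of order d)/φ(d).
Cyclic subgroups by order — order 1: 1; order 2: 21; order 4: 1; order 5: 1; order 10: 1; order 20: 1.
Total: 26.

26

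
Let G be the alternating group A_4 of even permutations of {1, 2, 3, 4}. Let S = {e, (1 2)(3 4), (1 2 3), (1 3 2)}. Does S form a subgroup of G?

No

Closure fails: (1 3 2) ∘ (1 2)(3 4) = (2 3 4) ∉ S. So S is not a subgroup.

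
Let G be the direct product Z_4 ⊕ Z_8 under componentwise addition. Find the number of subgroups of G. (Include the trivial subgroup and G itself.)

|G| = 32, so by Lagrange every subgroup order divides 32. Divisors: 1, 2, 4, 8, 16, 32.
Subgroups by order — order 1: 1; order 2: 3; order 4: 7; order 8: 7; order 16: 3; order 32: 1.
Total: 1 + 3 + 7 + 7 + 3 + 1 = 22.

22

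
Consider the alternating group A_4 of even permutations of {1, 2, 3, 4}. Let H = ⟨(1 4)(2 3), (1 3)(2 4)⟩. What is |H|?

4

|⟨(1 4)(2 3)⟩| = 2 and |⟨(1 3)(2 4)⟩| = 2, so |H| is a multiple of lcm(2, 2) = 2 and divides |G| = 12.
Closing under the operation: H = {e, (1 2)(3 4), (1 3)(2 4), (1 4)(2 3)}, so |H| = 4.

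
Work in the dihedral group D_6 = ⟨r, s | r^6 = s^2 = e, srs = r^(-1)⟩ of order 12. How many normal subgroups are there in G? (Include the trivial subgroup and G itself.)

G has 16 subgroups. Checking conjugation-invariance by order — order 1: 1/1 normal; order 2: 1/7 normal; order 3: 1/1 normal; order 4: 0/3 normal; order 6: 3/3 normal; order 12: 1/1 normal.
Total normal subgroups: 7.

7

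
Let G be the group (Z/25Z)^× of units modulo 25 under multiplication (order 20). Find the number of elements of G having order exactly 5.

4

The elements of order 5 are: 6, 11, 16, 21.
That's 4.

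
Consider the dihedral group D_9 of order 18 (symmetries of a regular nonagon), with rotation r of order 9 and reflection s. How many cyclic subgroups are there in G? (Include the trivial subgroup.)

12

Group the elements of G by the cyclic subgroup they generate; each cyclic subgroup of order d accounts for φ(d) elements.
Cyclic subgroups by order — order 1: 1; order 2: 9; order 3: 1; order 9: 1.
Total: 12.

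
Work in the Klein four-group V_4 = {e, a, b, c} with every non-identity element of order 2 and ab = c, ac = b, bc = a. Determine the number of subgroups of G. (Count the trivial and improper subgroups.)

5

|G| = 4, so by Lagrange every subgroup order divides 4. Divisors: 1, 2, 4.
Subgroups by order — order 1: 1; order 2: 3; order 4: 1.
Total: 1 + 3 + 1 = 5.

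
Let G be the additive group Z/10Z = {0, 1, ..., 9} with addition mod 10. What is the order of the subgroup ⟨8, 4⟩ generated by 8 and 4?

|⟨8⟩| = 5 and |⟨4⟩| = 5, so |H| is a multiple of lcm(5, 5) = 5 and divides |G| = 10.
Closing under the operation: H = {0, 2, 4, 6, 8}, so |H| = 5.

5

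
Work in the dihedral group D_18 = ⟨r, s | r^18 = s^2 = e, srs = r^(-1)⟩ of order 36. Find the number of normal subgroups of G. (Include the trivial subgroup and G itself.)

9

G has 45 subgroups. Checking conjugation-invariance by order — order 1: 1/1 normal; order 2: 1/19 normal; order 3: 1/1 normal; order 4: 0/9 normal; order 6: 1/7 normal; order 9: 1/1 normal; order 12: 0/3 normal; order 18: 3/3 normal; order 36: 1/1 normal.
Total normal subgroups: 9.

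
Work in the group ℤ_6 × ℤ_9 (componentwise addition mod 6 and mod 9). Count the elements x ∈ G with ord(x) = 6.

8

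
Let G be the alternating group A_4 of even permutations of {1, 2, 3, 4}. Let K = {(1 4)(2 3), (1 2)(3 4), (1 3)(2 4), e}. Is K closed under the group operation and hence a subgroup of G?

|K| = 4 divides |G| = 12, consistent with Lagrange.
K contains the identity, every element's inverse is in K, and K is closed under ∘: it is a subgroup.

Yes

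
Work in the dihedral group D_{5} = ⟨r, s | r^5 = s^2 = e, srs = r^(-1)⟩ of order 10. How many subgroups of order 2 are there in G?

|G| = 10 and 2 | 10, so subgroups of order 2 are possible by Lagrange.
The subgroups of order 2 are: {e, r^2s}; {e, r^3s}; {e, r^4s}; {e, rs}; … (5 in all).
So G has 5 subgroups of order 2.

5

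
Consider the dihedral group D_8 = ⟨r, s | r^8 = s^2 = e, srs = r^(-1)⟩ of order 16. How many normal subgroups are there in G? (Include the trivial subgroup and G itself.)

7

G has 19 subgroups. Checking conjugation-invariance by order — order 1: 1/1 normal; order 2: 1/9 normal; order 4: 1/5 normal; order 8: 3/3 normal; order 16: 1/1 normal.
Total normal subgroups: 7.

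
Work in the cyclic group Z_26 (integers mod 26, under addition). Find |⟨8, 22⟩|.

|⟨8⟩| = 13 and |⟨22⟩| = 13, so |H| is a multiple of lcm(13, 13) = 13 and divides |G| = 26.
Closing under the operation: H = {0, 2, 4, 6, 8, 10, 12, 14, 16, 18, 20, 22, 24}, so |H| = 13.

13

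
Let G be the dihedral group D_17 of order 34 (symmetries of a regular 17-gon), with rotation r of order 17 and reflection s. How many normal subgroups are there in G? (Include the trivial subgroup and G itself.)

G has 20 subgroups. Checking conjugation-invariance by order — order 1: 1/1 normal; order 2: 0/17 normal; order 17: 1/1 normal; order 34: 1/1 normal.
Total normal subgroups: 3.

3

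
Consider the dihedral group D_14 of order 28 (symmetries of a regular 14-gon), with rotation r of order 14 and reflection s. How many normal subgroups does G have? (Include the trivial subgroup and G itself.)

G has 28 subgroups. Checking conjugation-invariance by order — order 1: 1/1 normal; order 2: 1/15 normal; order 4: 0/7 normal; order 7: 1/1 normal; order 14: 3/3 normal; order 28: 1/1 normal.
Total normal subgroups: 7.

7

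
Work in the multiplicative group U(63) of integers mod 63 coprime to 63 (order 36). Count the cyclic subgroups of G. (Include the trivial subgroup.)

Group the elements of G by the cyclic subgroup they generate; each cyclic subgroup of order d accounts for φ(d) elements.
Cyclic subgroups by order — order 1: 1; order 2: 3; order 3: 4; order 6: 12.
Total: 20.

20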